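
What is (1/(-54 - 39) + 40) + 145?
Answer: 17204/93 ≈ 184.99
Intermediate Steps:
(1/(-54 - 39) + 40) + 145 = (1/(-93) + 40) + 145 = (-1/93 + 40) + 145 = 3719/93 + 145 = 17204/93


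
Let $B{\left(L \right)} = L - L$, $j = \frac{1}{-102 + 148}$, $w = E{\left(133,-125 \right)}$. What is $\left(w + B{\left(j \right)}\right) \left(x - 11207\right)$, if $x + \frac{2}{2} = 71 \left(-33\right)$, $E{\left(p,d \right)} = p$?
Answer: $-1802283$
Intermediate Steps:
$w = 133$
$x = -2344$ ($x = -1 + 71 \left(-33\right) = -1 - 2343 = -2344$)
$j = \frac{1}{46} \approx 0.021739$
$B{\left(L \right)} = 0$
$\left(w + B{\left(j \right)}\right) \left(x - 11207\right) = \left(133 + 0\right) \left(-2344 - 11207\right) = 133 \left(-13551\right) = -1802283$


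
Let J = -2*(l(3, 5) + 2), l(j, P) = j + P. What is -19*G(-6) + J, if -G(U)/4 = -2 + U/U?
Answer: -96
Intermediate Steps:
G(U) = 4 (G(U) = -4*(-2 + U/U) = -4*(-2 + 1) = -4*(-1) = 4)
l(j, P) = P + j
J = -20 (J = -2*((5 + 3) + 2) = -2*(8 + 2) = -2*10 = -20)
-19*G(-6) + J = -19*4 - 20 = -76 - 20 = -96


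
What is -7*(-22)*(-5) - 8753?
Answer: -9523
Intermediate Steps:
-7*(-22)*(-5) - 8753 = 154*(-5) - 8753 = -770 - 8753 = -9523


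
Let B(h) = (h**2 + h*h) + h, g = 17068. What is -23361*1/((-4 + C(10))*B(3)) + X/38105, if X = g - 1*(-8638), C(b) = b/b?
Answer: 297263461/800205 ≈ 371.48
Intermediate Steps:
B(h) = h + 2*h**2 (B(h) = (h**2 + h**2) + h = 2*h**2 + h = h + 2*h**2)
C(b) = 1
X = 25706 (X = 17068 - 1*(-8638) = 17068 + 8638 = 25706)
-23361*1/((-4 + C(10))*B(3)) + X/38105 = -23361*1/(3*(1 + 2*3)*(-4 + 1)) + 25706/38105 = -23361*(-1/(9*(1 + 6))) + 25706*(1/38105) = -23361/((-9*7)) + 25706/38105 = -23361/((-3*21)) + 25706/38105 = -23361/(-63) + 25706/38105 = -23361*(-1/63) + 25706/38105 = 7787/21 + 25706/38105 = 297263461/800205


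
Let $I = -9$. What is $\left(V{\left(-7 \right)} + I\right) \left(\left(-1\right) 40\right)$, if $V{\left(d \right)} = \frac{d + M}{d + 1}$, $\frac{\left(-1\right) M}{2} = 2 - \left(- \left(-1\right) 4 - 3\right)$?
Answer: $300$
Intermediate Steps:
$M = -2$ ($M = - 2 \left(2 - \left(- \left(-1\right) 4 - 3\right)\right) = - 2 \left(2 - \left(\left(-1\right) \left(-4\right) - 3\right)\right) = - 2 \left(2 - \left(4 - 3\right)\right) = - 2 \left(2 - 1\right) = \left(-2\right) 1 = -2$)
$V{\left(d \right)} = \frac{-2 + d}{1 + d}$ ($V{\left(d \right)} = \frac{d - 2}{d + 1} = \frac{-2 + d}{1 + d}$)
$\left(V{\left(-7 \right)} + I\right) \left(\left(-1\right) 40\right) = \left(\frac{-2 - 7}{1 - 7} - 9\right) \left(\left(-1\right) 40\right) = \left(\frac{1}{-6} \left(-9\right) - 9\right) \left(-40\right) = \left(\left(- \frac{1}{6}\right) \left(-9\right) - 9\right) \left(-40\right) = \left(\frac{3}{2} - 9\right) \left(-40\right) = \left(- \frac{15}{2}\right) \left(-40\right) = 300$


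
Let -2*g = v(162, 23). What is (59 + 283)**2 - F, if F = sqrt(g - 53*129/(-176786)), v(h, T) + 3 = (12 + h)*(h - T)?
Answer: 116964 - I*sqrt(94474486220613)/88393 ≈ 1.1696e+5 - 109.96*I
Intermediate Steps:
v(h, T) = -3 + (12 + h)*(h - T)
g = -24183/2 (g = -(-3 + 162**2 - 12*23 + 12*162 - 1*23*162)/2 = -(-3 + 26244 - 276 + 1944 - 3726)/2 = -1/2*24183 = -24183/2 ≈ -12092.)
F = I*sqrt(94474486220613)/88393 (F = sqrt(-24183/2 - 53*129/(-176786)) = sqrt(-24183/2 - 6837*(-1/176786)) = sqrt(-24183/2 + 6837/176786) = sqrt(-1068800541/88393) = I*sqrt(94474486220613)/88393 ≈ 109.96*I)
(59 + 283)**2 - F = (59 + 283)**2 - I*sqrt(94474486220613)/88393 = 342**2 - I*sqrt(94474486220613)/88393 = 116964 - I*sqrt(94474486220613)/88393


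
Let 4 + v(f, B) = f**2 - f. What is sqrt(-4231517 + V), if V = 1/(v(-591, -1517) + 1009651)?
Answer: I*sqrt(7821078643885205118)/1359519 ≈ 2057.1*I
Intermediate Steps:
v(f, B) = -4 + f**2 - f (v(f, B) = -4 + (f**2 - f) = -4 + f**2 - f)
V = 1/1359519 (V = 1/((-4 + (-591)**2 - 1*(-591)) + 1009651) = 1/((-4 + 349281 + 591) + 1009651) = 1/(349868 + 1009651) = 1/1359519 ≈ 7.3555e-7)
sqrt(-4231517 + V) = sqrt(-4231517 + 1/1359519) = sqrt(-5752827760322/1359519) = I*sqrt(7821078643885205118)/1359519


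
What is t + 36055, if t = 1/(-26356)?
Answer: 950265579/26356 ≈ 36055.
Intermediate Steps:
t = -1/26356 ≈ -3.7942e-5
t + 36055 = -1/26356 + 36055 = 950265579/26356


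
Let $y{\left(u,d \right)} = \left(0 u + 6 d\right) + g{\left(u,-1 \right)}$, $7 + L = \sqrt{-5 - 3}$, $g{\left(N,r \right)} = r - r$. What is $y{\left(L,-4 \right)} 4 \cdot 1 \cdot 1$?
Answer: $-96$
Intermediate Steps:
$g{\left(N,r \right)} = 0$
$L = -7 + 2 i \sqrt{2}$ ($L = -7 + \sqrt{-5 - 3} = -7 + \sqrt{-8} = -7 + 2 i \sqrt{2} \approx -7.0 + 2.8284 i$)
$y{\left(u,d \right)} = 6 d$ ($y{\left(u,d \right)} = \left(0 u + 6 d\right) + 0 = \left(0 + 6 d\right) + 0 = 6 d + 0 = 6 d$)
$y{\left(L,-4 \right)} 4 \cdot 1 \cdot 1 = 6 \left(-4\right) 4 \cdot 1 \cdot 1 = - 24 \cdot 4 \cdot 1 = \left(-24\right) 4 = -96$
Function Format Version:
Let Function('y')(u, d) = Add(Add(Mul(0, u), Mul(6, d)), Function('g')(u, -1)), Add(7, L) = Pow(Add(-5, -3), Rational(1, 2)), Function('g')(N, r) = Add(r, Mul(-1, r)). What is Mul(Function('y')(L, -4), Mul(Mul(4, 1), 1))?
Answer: -96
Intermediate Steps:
Function('g')(N, r) = 0
L = Add(-7, Mul(2, I, Pow(2, Rational(1, 2)))) (L = Add(-7, Pow(Add(-5, -3), Rational(1, 2))) = Add(-7, Pow(-8, Rational(1, 2))) = Add(-7, Mul(2, I, Pow(2, Rational(1, 2)))) ≈ Add(-7.0000, Mul(2.8284, I)))
Function('y')(u, d) = Mul(6, d) (Function('y')(u, d) = Add(Add(Mul(0, u), Mul(6, d)), 0) = Add(Add(0, Mul(6, d)), 0) = Add(Mul(6, d), 0) = Mul(6, d))
Mul(Function('y')(L, -4), Mul(Mul(4, 1), 1)) = Mul(Mul(6, -4), Mul(Mul(4, 1), 1)) = Mul(-24, Mul(4, 1)) = Mul(-24, 4) = -96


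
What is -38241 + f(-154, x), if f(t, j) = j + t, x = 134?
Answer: -38261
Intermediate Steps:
-38241 + f(-154, x) = -38241 + (134 - 154) = -38241 - 20 = -38261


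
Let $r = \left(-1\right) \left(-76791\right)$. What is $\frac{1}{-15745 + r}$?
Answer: $\frac{1}{61046} \approx 1.6381 \cdot 10^{-5}$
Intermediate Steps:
$r = 76791$
$\frac{1}{-15745 + r} = \frac{1}{-15745 + 76791} = \frac{1}{61046}$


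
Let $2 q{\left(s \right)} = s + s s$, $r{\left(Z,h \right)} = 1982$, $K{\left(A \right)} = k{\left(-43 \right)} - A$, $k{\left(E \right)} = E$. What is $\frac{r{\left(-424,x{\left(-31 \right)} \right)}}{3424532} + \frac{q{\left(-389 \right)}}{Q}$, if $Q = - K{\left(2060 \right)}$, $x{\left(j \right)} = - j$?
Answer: $\frac{129219950029}{3600895398} \approx 35.885$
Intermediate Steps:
$K{\left(A \right)} = -43 - A$
$Q = 2103$ ($Q = - (-43 - 2060) = \left(-1\right) \left(-2103\right) = 2103$)
$q{\left(s \right)} = \frac{s}{2} + \frac{s^{2}}{2}$ ($q{\left(s \right)} = \frac{s + s s}{2} = \frac{s + s^{2}}{2} = \frac{s}{2} + \frac{s^{2}}{2}$)
$\frac{r{\left(-424,x{\left(-31 \right)} \right)}}{3424532} + \frac{q{\left(-389 \right)}}{Q} = \frac{1982}{3424532} + \frac{\frac{1}{2} \left(-389\right) \left(1 - 389\right)}{2103} = 1982 \cdot \frac{1}{3424532} + \frac{1}{2} \left(-389\right) \left(-388\right) \frac{1}{2103} = \frac{991}{1712266} + 75466 \cdot \frac{1}{2103} = \frac{991}{1712266} + \frac{75466}{2103} = \frac{129219950029}{3600895398}$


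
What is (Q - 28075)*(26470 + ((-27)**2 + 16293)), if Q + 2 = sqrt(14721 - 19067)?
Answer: -1221124884 + 43492*I*sqrt(4346) ≈ -1.2211e+9 + 2.8672e+6*I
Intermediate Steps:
Q = -2 + I*sqrt(4346) (Q = -2 + sqrt(14721 - 19067) = -2 + sqrt(-4346) = -2 + I*sqrt(4346) ≈ -2.0 + 65.924*I)
(Q - 28075)*(26470 + ((-27)**2 + 16293)) = ((-2 + I*sqrt(4346)) - 28075)*(26470 + ((-27)**2 + 16293)) = (-28077 + I*sqrt(4346))*(26470 + (729 + 16293)) = (-28077 + I*sqrt(4346))*(26470 + 17022) = (-28077 + I*sqrt(4346))*43492 = -1221124884 + 43492*I*sqrt(4346)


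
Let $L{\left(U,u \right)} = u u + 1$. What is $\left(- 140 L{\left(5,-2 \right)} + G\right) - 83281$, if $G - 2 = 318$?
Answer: $-83661$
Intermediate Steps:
$G = 320$ ($G = 2 + 318 = 320$)
$L{\left(U,u \right)} = 1 + u^{2}$ ($L{\left(U,u \right)} = u^{2} + 1 = 1 + u^{2}$)
$\left(- 140 L{\left(5,-2 \right)} + G\right) - 83281 = \left(- 140 \left(1 + \left(-2\right)^{2}\right) + 320\right) - 83281 = \left(- 140 \left(1 + 4\right) + 320\right) - 83281 = \left(\left(-140\right) 5 + 320\right) - 83281 = \left(-700 + 320\right) - 83281 = -380 - 83281 = -83661$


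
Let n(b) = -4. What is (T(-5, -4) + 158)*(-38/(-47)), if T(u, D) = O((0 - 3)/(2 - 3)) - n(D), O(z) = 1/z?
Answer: 18506/141 ≈ 131.25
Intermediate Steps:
T(u, D) = 13/3 (T(u, D) = 1/((0 - 3)/(2 - 3)) - 1*(-4) = 1/(-3/(-1)) + 4 = 1/(-3*(-1)) + 4 = 1/3 + 4 = 13/3)
(T(-5, -4) + 158)*(-38/(-47)) = (13/3 + 158)*(-38/(-47)) = 487*(-38*(-1/47))/3 = (487/3)*(38/47) = 18506/141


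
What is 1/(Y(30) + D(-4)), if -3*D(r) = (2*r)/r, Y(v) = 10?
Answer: 3/28 ≈ 0.10714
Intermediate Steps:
D(r) = -2/3 (D(r) = -2*r/(3*r) = -1/3*2 = -2/3)
1/(Y(30) + D(-4)) = 1/(10 - 2/3) = 1/(28/3) = 3/28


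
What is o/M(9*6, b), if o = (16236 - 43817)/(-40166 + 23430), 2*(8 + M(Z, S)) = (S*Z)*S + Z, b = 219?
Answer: 27581/21672550976 ≈ 1.2726e-6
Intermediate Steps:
M(Z, S) = -8 + Z/2 + Z*S²/2 (M(Z, S) = -8 + ((S*Z)*S + Z)/2 = -8 + (Z*S² + Z)/2 = -8 + (Z + Z*S²)/2 = -8 + (Z/2 + Z*S²/2) = -8 + Z/2 + Z*S²/2)
o = 27581/16736 (o = -27581/(-16736) = -27581*(-1/16736) = 27581/16736 ≈ 1.6480)
o/M(9*6, b) = 27581/(16736*(-8 + (9*6)/2 + (½)*(9*6)*219²)) = 27581/(16736*(-8 + (½)*54 + (½)*54*47961)) = 27581/(16736*(-8 + 27 + 1294947)) = (27581/16736)/1294966 = (27581/16736)*(1/1294966) = 27581/21672550976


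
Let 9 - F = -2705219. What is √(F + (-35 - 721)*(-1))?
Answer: 8*√42281 ≈ 1645.0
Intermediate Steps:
F = 2705228 (F = 9 - 1*(-2705219) = 9 + 2705219 = 2705228)
√(F + (-35 - 721)*(-1)) = √(2705228 + (-35 - 721)*(-1)) = √(2705228 - 756*(-1)) = √(2705228 + 756) = √2705984 = 8*√42281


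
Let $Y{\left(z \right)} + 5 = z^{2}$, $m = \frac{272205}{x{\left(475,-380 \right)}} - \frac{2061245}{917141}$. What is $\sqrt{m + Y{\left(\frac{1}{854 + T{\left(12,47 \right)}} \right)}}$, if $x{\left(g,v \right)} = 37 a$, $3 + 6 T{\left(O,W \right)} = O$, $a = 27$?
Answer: $\frac{\sqrt{8047127030406228710215449}}{174184335861} \approx 16.286$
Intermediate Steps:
$T{\left(O,W \right)} = - \frac{1}{2} + \frac{O}{6}$
$x{\left(g,v \right)} = 999$ ($x{\left(g,v \right)} = 37 \cdot 27 = 999$)
$m = \frac{27510131350}{101802651}$ ($m = \frac{272205}{999} - \frac{2061245}{917141} = 272205 \cdot \frac{1}{999} - \frac{2061245}{917141} = \frac{30245}{111} - \frac{2061245}{917141} = \frac{27510131350}{101802651} \approx 270.23$)
$Y{\left(z \right)} = -5 + z^{2}$
$\sqrt{m + Y{\left(\frac{1}{854 + T{\left(12,47 \right)}} \right)}} = \sqrt{\frac{27510131350}{101802651} - \left(5 - \left(\frac{1}{854 + \left(- \frac{1}{2} + \frac{1}{6} \cdot 12\right)}\right)^{2}\right)} = \sqrt{\frac{27510131350}{101802651} - \left(5 - \left(\frac{1}{854 + \left(- \frac{1}{2} + 2\right)}\right)^{2}\right)} = \sqrt{\frac{27510131350}{101802651} - \left(5 - \left(\frac{1}{854 + \frac{3}{2}}\right)^{2}\right)} = \sqrt{\frac{27510131350}{101802651} - \left(5 - \left(\frac{1}{\frac{1711}{2}}\right)^{2}\right)} = \sqrt{\frac{27510131350}{101802651} - \left(5 - \left(\frac{2}{1711}\right)^{2}\right)} = \sqrt{\frac{27510131350}{101802651} + \left(-5 + \frac{4}{2927521}\right)} = \sqrt{\frac{27510131350}{101802651} - \frac{14637601}{2927521}} = \sqrt{\frac{79046340653803099}{298029398658171}} = \frac{\sqrt{8047127030406228710215449}}{174184335861}$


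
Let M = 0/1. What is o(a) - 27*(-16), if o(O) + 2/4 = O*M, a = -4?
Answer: 863/2 ≈ 431.50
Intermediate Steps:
M = 0 (M = 0*1 = 0)
o(O) = -½ (o(O) = -½ + O*0 = -½ + 0 = -½)
o(a) - 27*(-16) = -½ - 27*(-16) = -½ + 432 = 863/2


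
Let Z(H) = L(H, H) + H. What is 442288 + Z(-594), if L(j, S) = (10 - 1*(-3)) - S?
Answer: 442301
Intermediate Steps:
L(j, S) = 13 - S (L(j, S) = (10 + 3) - S = 13 - S)
Z(H) = 13 (Z(H) = (13 - H) + H = 13)
442288 + Z(-594) = 442288 + 13 = 442301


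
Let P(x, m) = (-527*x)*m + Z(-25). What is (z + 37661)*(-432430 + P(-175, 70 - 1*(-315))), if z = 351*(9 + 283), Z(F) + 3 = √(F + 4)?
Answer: 4915753231376 + 140153*I*√21 ≈ 4.9157e+12 + 6.4226e+5*I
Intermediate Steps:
Z(F) = -3 + √(4 + F) (Z(F) = -3 + √(F + 4) = -3 + √(4 + F))
z = 102492 (z = 351*292 = 102492)
P(x, m) = -3 + I*√21 - 527*m*x (P(x, m) = (-527*x)*m + (-3 + √(4 - 25)) = -527*m*x + (-3 + √(-21)) = -527*m*x + (-3 + I*√21) = -3 + I*√21 - 527*m*x)
(z + 37661)*(-432430 + P(-175, 70 - 1*(-315))) = (102492 + 37661)*(-432430 + (-3 + I*√21 - 527*(70 - 1*(-315))*(-175))) = 140153*(-432430 + (-3 + I*√21 - 527*(70 + 315)*(-175))) = 140153*(-432430 + (-3 + I*√21 - 527*385*(-175))) = 140153*(-432430 + (-3 + I*√21 + 35506625)) = 140153*(-432430 + (35506622 + I*√21)) = 140153*(35074192 + I*√21) = 4915753231376 + 140153*I*√21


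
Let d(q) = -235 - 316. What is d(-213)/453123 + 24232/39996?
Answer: 27671815/45765423 ≈ 0.60464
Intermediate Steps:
d(q) = -551
d(-213)/453123 + 24232/39996 = -551/453123 + 24232/39996 = -551*1/453123 + 24232*(1/39996) = -551/453123 + 6058/9999 = 27671815/45765423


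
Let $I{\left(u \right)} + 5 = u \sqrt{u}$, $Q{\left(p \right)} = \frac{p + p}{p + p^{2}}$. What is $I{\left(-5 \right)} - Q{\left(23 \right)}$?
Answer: $- \frac{61}{12} - 5 i \sqrt{5} \approx -5.0833 - 11.18 i$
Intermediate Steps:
$Q{\left(p \right)} = \frac{2 p}{p + p^{2}}$
$I{\left(u \right)} = -5 + u^{\frac{3}{2}}$ ($I{\left(u \right)} = -5 + u \sqrt{u} = -5 + u^{\frac{3}{2}}$)
$I{\left(-5 \right)} - Q{\left(23 \right)} = \left(-5 + \left(-5\right)^{\frac{3}{2}}\right) - \frac{2}{1 + 23} = \left(-5 - 5 i \sqrt{5}\right) - \frac{2}{24} = \left(-5 - 5 i \sqrt{5}\right) - 2 \cdot \frac{1}{24} = \left(-5 - 5 i \sqrt{5}\right) - \frac{1}{12} = - \frac{61}{12} - 5 i \sqrt{5}$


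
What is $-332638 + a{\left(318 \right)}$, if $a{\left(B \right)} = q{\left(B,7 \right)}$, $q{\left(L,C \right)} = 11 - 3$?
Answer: $-332630$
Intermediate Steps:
$q{\left(L,C \right)} = 8$
$a{\left(B \right)} = 8$
$-332638 + a{\left(318 \right)} = -332638 + 8 = -332630$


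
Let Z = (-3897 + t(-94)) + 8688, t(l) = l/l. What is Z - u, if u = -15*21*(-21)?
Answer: -1823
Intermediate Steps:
t(l) = 1
Z = 4792 (Z = (-3897 + 1) + 8688 = -3896 + 8688 = 4792)
u = 6615 (u = -315*(-21) = 6615)
Z - u = 4792 - 1*6615 = 4792 - 6615 = -1823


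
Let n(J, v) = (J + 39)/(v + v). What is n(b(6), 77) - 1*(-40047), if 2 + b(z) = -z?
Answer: 6167269/154 ≈ 40047.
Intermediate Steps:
b(z) = -2 - z
n(J, v) = (39 + J)/(2*v) (n(J, v) = (39 + J)/((2*v)) = (39 + J)*(1/(2*v)) = (39 + J)/(2*v))
n(b(6), 77) - 1*(-40047) = (1/2)*(39 + (-2 - 1*6))/77 - 1*(-40047) = (1/2)*(1/77)*(39 + (-2 - 6)) + 40047 = (1/2)*(1/77)*(39 - 8) + 40047 = (1/2)*(1/77)*31 + 40047 = 31/154 + 40047 = 6167269/154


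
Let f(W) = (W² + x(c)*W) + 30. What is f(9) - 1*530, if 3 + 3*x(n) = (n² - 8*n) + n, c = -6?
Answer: -194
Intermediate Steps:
x(n) = -1 - 7*n/3 + n²/3 (x(n) = -1 + ((n² - 8*n) + n)/3 = -1 + (n² - 7*n)/3 = -1 + (-7*n/3 + n²/3) = -1 - 7*n/3 + n²/3)
f(W) = 30 + W² + 25*W (f(W) = (W² + (-1 - 7/3*(-6) + (⅓)*(-6)²)*W) + 30 = (W² + (-1 + 14 + (⅓)*36)*W) + 30 = (W² + (-1 + 14 + 12)*W) + 30 = (W² + 25*W) + 30 = 30 + W² + 25*W)
f(9) - 1*530 = (30 + 9² + 25*9) - 1*530 = (30 + 81 + 225) - 530 = 336 - 530 = -194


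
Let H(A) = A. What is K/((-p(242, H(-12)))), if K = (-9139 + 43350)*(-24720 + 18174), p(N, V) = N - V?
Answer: 111972603/127 ≈ 8.8167e+5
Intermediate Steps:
K = -223945206 (K = 34211*(-6546) = -223945206)
K/((-p(242, H(-12)))) = -223945206*(-1/(242 - 1*(-12))) = -223945206*(-1/(242 + 12)) = -223945206/((-1*254)) = -223945206/(-254) = -223945206*(-1/254) = 111972603/127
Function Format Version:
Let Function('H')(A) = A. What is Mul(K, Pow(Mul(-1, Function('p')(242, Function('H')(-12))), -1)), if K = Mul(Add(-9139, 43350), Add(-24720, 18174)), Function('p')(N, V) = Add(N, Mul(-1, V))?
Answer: Rational(111972603, 127) ≈ 8.8167e+5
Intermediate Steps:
K = -223945206 (K = Mul(34211, -6546) = -223945206)
Mul(K, Pow(Mul(-1, Function('p')(242, Function('H')(-12))), -1)) = Mul(-223945206, Pow(Mul(-1, Add(242, Mul(-1, -12))), -1)) = Mul(-223945206, Pow(Mul(-1, Add(242, 12)), -1)) = Mul(-223945206, Pow(Mul(-1, 254), -1)) = Mul(-223945206, Pow(-254, -1)) = Mul(-223945206, Rational(-1, 254)) = Rational(111972603, 127)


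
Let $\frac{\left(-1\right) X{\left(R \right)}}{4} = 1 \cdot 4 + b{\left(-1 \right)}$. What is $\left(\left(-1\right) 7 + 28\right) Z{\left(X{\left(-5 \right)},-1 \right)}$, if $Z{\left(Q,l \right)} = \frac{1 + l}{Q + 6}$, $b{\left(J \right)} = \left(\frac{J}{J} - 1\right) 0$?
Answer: $0$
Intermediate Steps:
$b{\left(J \right)} = 0$ ($b{\left(J \right)} = \left(1 - 1\right) 0 = 0 \cdot 0 = 0$)
$X{\left(R \right)} = -16$ ($X{\left(R \right)} = - 4 \left(1 \cdot 4 + 0\right) = - 4 \left(4 + 0\right) = \left(-4\right) 4 = -16$)
$Z{\left(Q,l \right)} = \frac{1 + l}{6 + Q}$
$\left(\left(-1\right) 7 + 28\right) Z{\left(X{\left(-5 \right)},-1 \right)} = \left(\left(-1\right) 7 + 28\right) \frac{1 - 1}{6 - 16} = \left(-7 + 28\right) \frac{1}{-10} \cdot 0 = 21 \left(\left(- \frac{1}{10}\right) 0\right) = 21 \cdot 0 = 0$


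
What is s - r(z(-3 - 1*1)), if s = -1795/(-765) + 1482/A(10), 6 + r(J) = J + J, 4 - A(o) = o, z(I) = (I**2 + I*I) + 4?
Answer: -47530/153 ≈ -310.65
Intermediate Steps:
z(I) = 4 + 2*I**2 (z(I) = (I**2 + I**2) + 4 = 2*I**2 + 4 = 4 + 2*I**2)
A(o) = 4 - o
r(J) = -6 + 2*J (r(J) = -6 + (J + J) = -6 + 2*J)
s = -37432/153 (s = -1795/(-765) + 1482/(4 - 1*10) = -1795*(-1/765) + 1482/(4 - 10) = 359/153 + 1482/(-6) = 359/153 + 1482*(-1/6) = 359/153 - 247 = -37432/153 ≈ -244.65)
s - r(z(-3 - 1*1)) = -37432/153 - (-6 + 2*(4 + 2*(-3 - 1*1)**2)) = -37432/153 - (-6 + 2*(4 + 2*(-3 - 1)**2)) = -37432/153 - (-6 + 2*(4 + 2*(-4)**2)) = -37432/153 - (-6 + 2*(4 + 2*16)) = -37432/153 - (-6 + 2*(4 + 32)) = -37432/153 - (-6 + 2*36) = -37432/153 - (-6 + 72) = -37432/153 - 1*66 = -37432/153 - 66 = -47530/153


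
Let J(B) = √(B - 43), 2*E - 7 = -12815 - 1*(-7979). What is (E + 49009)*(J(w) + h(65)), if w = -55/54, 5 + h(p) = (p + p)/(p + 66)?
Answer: -48924225/262 + 31063*I*√14262/12 ≈ -1.8673e+5 + 3.0914e+5*I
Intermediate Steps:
E = -4829/2 (E = 7/2 + (-12815 - 1*(-7979))/2 = 7/2 + (-12815 + 7979)/2 = 7/2 + (½)*(-4836) = 7/2 - 2418 = -4829/2 ≈ -2414.5)
h(p) = -5 + 2*p/(66 + p) (h(p) = -5 + (p + p)/(p + 66) = -5 + (2*p)/(66 + p) = -5 + 2*p/(66 + p))
w = -55/54 (w = -55*1/54 = -55/54 ≈ -1.0185)
J(B) = √(-43 + B)
(E + 49009)*(J(w) + h(65)) = (-4829/2 + 49009)*(√(-43 - 55/54) + 3*(-110 - 1*65)/(66 + 65)) = 93189*(√(-2377/54) + 3*(-110 - 65)/131)/2 = 93189*(I*√14262/18 + 3*(1/131)*(-175))/2 = 93189*(I*√14262/18 - 525/131)/2 = 93189*(-525/131 + I*√14262/18)/2 = -48924225/262 + 31063*I*√14262/12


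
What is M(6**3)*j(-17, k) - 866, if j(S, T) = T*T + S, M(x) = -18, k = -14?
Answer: -4088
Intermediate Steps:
j(S, T) = S + T**2 (j(S, T) = T**2 + S = S + T**2)
M(6**3)*j(-17, k) - 866 = -18*(-17 + (-14)**2) - 866 = -18*(-17 + 196) - 866 = -18*179 - 866 = -3222 - 866 = -4088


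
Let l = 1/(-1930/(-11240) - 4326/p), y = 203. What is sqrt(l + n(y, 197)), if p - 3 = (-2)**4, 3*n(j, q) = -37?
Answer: I*sqrt(2621368546470867)/14576271 ≈ 3.5125*I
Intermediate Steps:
n(j, q) = -37/3 (n(j, q) = (1/3)*(-37) = -37/3)
p = 19 (p = 3 + (-2)**4 = 3 + 16 = 19)
l = -21356/4858757 (l = 1/(-1930/(-11240) - 4326/19) = 1/(-1930*(-1/11240) - 4326*1/19) = 1/(193/1124 - 4326/19) = 1/(-4858757/21356) = -21356/4858757 ≈ -0.0043954)
sqrt(l + n(y, 197)) = sqrt(-21356/4858757 - 37/3) = sqrt(-179838077/14576271) = I*sqrt(2621368546470867)/14576271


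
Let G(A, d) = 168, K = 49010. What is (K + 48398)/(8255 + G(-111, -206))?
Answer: 97408/8423 ≈ 11.565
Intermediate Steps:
(K + 48398)/(8255 + G(-111, -206)) = (49010 + 48398)/(8255 + 168) = 97408/8423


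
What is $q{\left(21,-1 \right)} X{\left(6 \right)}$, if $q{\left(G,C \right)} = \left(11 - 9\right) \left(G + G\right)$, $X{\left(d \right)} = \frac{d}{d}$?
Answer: $84$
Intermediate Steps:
$X{\left(d \right)} = 1$
$q{\left(G,C \right)} = 4 G$ ($q{\left(G,C \right)} = 2 \cdot 2 G = 4 G$)
$q{\left(21,-1 \right)} X{\left(6 \right)} = 4 \cdot 21 \cdot 1 = 84 \cdot 1 = 84$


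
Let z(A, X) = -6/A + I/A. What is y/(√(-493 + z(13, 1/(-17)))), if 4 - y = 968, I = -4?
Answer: 964*I*√1703/917 ≈ 43.383*I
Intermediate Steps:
z(A, X) = -10/A (z(A, X) = -6/A - 4/A = -10/A)
y = -964 (y = 4 - 1*968 = 4 - 968 = -964)
y/(√(-493 + z(13, 1/(-17)))) = -964/√(-493 - 10/13) = -964*(-I*√1703/917) = -(-964)*I*√1703/917 = 964*I*√1703/917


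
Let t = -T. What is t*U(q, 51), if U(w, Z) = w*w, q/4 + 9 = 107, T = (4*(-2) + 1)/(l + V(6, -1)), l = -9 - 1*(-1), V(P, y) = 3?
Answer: -1075648/5 ≈ -2.1513e+5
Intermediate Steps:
l = -8 (l = -9 + 1 = -8)
T = 7/5 (T = (4*(-2) + 1)/(-8 + 3) = (-8 + 1)/(-5) = -7*(-⅕) = 7/5 ≈ 1.4000)
q = 392 (q = -36 + 4*107 = -36 + 428 = 392)
U(w, Z) = w²
t = -7/5 (t = -1*7/5 = -7/5 ≈ -1.4000)
t*U(q, 51) = -7/5*392² = -7/5*153664 = -1075648/5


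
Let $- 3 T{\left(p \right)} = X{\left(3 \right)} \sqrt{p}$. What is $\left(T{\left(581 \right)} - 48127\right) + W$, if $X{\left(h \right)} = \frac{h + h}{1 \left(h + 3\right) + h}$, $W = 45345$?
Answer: $-2782 - \frac{2 \sqrt{581}}{9} \approx -2787.4$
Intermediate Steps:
$X{\left(h \right)} = \frac{2 h}{3 + 2 h}$ ($X{\left(h \right)} = \frac{2 h}{1 \left(3 + h\right) + h} = \frac{2 h}{\left(3 + h\right) + h} = \frac{2 h}{3 + 2 h}$)
$T{\left(p \right)} = - \frac{2 \sqrt{p}}{9}$ ($T{\left(p \right)} = - \frac{2 \cdot 3 \frac{1}{3 + 2 \cdot 3} \sqrt{p}}{3} = - \frac{2 \cdot 3 \frac{1}{3 + 6} \sqrt{p}}{3} = - \frac{2 \cdot 3 \cdot \frac{1}{9} \sqrt{p}}{3} = - \frac{\frac{2}{3} \sqrt{p}}{3} = - \frac{2 \sqrt{p}}{9}$)
$\left(T{\left(581 \right)} - 48127\right) + W = \left(- \frac{2 \sqrt{581}}{9} - 48127\right) + 45345 = \left(-48127 - \frac{2 \sqrt{581}}{9}\right) + 45345 = -2782 - \frac{2 \sqrt{581}}{9}$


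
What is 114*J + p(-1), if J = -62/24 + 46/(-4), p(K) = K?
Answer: -3213/2 ≈ -1606.5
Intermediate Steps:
J = -169/12 (J = -62*1/24 + 46*(-¼) = -31/12 - 23/2 = -169/12 ≈ -14.083)
114*J + p(-1) = 114*(-169/12) - 1 = -3211/2 - 1 = -3213/2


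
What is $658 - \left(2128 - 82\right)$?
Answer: $-1388$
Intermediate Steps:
$658 - \left(2128 - 82\right) = 658 - 2046 = -1388$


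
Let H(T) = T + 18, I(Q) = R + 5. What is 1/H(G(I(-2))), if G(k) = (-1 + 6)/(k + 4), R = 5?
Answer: 14/257 ≈ 0.054475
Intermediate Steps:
I(Q) = 10 (I(Q) = 5 + 5 = 10)
G(k) = 5/(4 + k)
H(T) = 18 + T
1/H(G(I(-2))) = 1/(18 + 5/(4 + 10)) = 1/(18 + 5/14) = 1/(257/14) = 14/257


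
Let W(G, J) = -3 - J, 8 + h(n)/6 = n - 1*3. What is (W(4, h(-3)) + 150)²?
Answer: 53361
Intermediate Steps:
h(n) = -66 + 6*n (h(n) = -48 + 6*(n - 1*3) = -48 + 6*(n - 3) = -48 + 6*(-3 + n) = -48 + (-18 + 6*n) = -66 + 6*n)
(W(4, h(-3)) + 150)² = ((-3 - (-66 + 6*(-3))) + 150)² = ((-3 - (-66 - 18)) + 150)² = ((-3 - 1*(-84)) + 150)² = ((-3 + 84) + 150)² = (81 + 150)² = 231² = 53361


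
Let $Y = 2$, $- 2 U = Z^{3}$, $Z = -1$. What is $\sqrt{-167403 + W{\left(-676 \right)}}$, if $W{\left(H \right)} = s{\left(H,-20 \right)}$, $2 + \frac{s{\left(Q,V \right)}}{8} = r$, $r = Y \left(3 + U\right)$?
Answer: $i \sqrt{167363} \approx 409.1 i$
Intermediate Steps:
$U = \frac{1}{2}$ ($U = - \frac{\left(-1\right)^{3}}{2} = \left(- \frac{1}{2}\right) \left(-1\right) = \frac{1}{2} \approx 0.5$)
$r = 7$ ($r = 2 \left(3 + \frac{1}{2}\right) = 2 \cdot \frac{7}{2} = 7$)
$s{\left(Q,V \right)} = 40$ ($s{\left(Q,V \right)} = -16 + 8 \cdot 7 = -16 + 56 = 40$)
$W{\left(H \right)} = 40$
$\sqrt{-167403 + W{\left(-676 \right)}} = \sqrt{-167403 + 40} = \sqrt{-167363} = i \sqrt{167363}$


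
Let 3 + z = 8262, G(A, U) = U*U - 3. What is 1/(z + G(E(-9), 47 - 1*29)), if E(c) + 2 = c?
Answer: 1/8580 ≈ 0.00011655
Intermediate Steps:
E(c) = -2 + c
G(A, U) = -3 + U**2 (G(A, U) = U**2 - 3 = -3 + U**2)
z = 8259 (z = -3 + 8262 = 8259)
1/(z + G(E(-9), 47 - 1*29)) = 1/(8259 + (-3 + (47 - 1*29)**2)) = 1/(8259 + (-3 + (47 - 29)**2)) = 1/(8259 + (-3 + 18**2)) = 1/(8259 + (-3 + 324)) = 1/(8259 + 321) = 1/8580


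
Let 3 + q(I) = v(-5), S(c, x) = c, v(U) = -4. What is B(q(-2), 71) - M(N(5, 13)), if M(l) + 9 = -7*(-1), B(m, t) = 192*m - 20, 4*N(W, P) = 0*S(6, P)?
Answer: -1362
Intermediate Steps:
q(I) = -7 (q(I) = -3 - 4 = -7)
N(W, P) = 0 (N(W, P) = (0*6)/4 = (¼)*0 = 0)
B(m, t) = -20 + 192*m
M(l) = -2 (M(l) = -9 - 7*(-1) = -9 + 7 = -2)
B(q(-2), 71) - M(N(5, 13)) = (-20 + 192*(-7)) - 1*(-2) = (-20 - 1344) + 2 = -1364 + 2 = -1362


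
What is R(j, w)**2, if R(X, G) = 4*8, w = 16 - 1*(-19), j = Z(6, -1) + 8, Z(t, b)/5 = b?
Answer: 1024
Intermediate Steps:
Z(t, b) = 5*b
j = 3 (j = 5*(-1) + 8 = -5 + 8 = 3)
w = 35 (w = 16 + 19 = 35)
R(X, G) = 32
R(j, w)**2 = 32**2 = 1024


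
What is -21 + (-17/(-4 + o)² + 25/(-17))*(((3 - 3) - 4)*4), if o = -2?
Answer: 1543/153 ≈ 10.085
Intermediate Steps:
-21 + (-17/(-4 + o)² + 25/(-17))*(((3 - 3) - 4)*4) = -21 + (-17/(-4 - 2)² + 25/(-17))*(((3 - 3) - 4)*4) = -21 + (-17/((-6)²) + 25*(-1/17))*((0 - 4)*4) = -21 + (-17/36 - 25/17)*(-4*4) = -21 + (-17*1/36 - 25/17)*(-16) = -21 + (-17/36 - 25/17)*(-16) = -21 - 1189/612*(-16) = -21 + 4756/153 = 1543/153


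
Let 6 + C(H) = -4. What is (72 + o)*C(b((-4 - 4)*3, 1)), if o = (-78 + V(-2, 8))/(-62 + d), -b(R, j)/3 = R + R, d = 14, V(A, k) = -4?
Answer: -8845/12 ≈ -737.08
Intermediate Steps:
b(R, j) = -6*R (b(R, j) = -3*(R + R) = -6*R)
C(H) = -10 (C(H) = -6 - 4 = -10)
o = 41/24 (o = (-78 - 4)/(-62 + 14) = -82/(-48) = -82*(-1/48) = 41/24 ≈ 1.7083)
(72 + o)*C(b((-4 - 4)*3, 1)) = (72 + 41/24)*(-10) = (1769/24)*(-10) = -8845/12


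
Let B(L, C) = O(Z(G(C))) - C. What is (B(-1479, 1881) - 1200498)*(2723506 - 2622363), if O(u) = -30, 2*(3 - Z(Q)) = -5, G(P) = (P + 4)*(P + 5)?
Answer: -121615253487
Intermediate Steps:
G(P) = (4 + P)*(5 + P)
Z(Q) = 11/2 (Z(Q) = 3 - ½*(-5) = 3 + 5/2 = 11/2)
B(L, C) = -30 - C
(B(-1479, 1881) - 1200498)*(2723506 - 2622363) = ((-30 - 1*1881) - 1200498)*(2723506 - 2622363) = ((-30 - 1881) - 1200498)*101143 = (-1911 - 1200498)*101143 = -1202409*101143 = -121615253487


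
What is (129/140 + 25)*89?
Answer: 322981/140 ≈ 2307.0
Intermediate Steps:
(129/140 + 25)*89 = (3629/140)*89 = 322981/140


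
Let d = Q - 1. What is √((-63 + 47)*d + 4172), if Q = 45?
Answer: 34*√3 ≈ 58.890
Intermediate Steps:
d = 44 (d = 45 - 1 = 44)
√((-63 + 47)*d + 4172) = √((-63 + 47)*44 + 4172) = √(-16*44 + 4172) = √(-704 + 4172) = √3468 = 34*√3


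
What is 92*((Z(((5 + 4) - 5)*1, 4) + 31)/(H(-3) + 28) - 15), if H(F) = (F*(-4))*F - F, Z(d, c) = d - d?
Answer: -9752/5 ≈ -1950.4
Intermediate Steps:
Z(d, c) = 0
H(F) = -F - 4*F**2 (H(F) = (-4*F)*F - F = -4*F**2 - F = -F - 4*F**2)
92*((Z(((5 + 4) - 5)*1, 4) + 31)/(H(-3) + 28) - 15) = 92*((0 + 31)/(-1*(-3)*(1 + 4*(-3)) + 28) - 15) = 92*(31/(-1*(-3)*(1 - 12) + 28) - 15) = 92*(31/(-1*(-3)*(-11) + 28) - 15) = 92*(31/(-33 + 28) - 15) = 92*(31/(-5) - 15) = 92*(31*(-1/5) - 15) = 92*(-31/5 - 15) = 92*(-106/5) = -9752/5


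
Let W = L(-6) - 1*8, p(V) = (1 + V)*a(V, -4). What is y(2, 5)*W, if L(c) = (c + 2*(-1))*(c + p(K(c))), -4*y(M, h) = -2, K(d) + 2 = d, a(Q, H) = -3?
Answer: -64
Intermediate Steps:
K(d) = -2 + d
p(V) = -3 - 3*V (p(V) = (1 + V)*(-3) = -3 - 3*V)
y(M, h) = ½ (y(M, h) = -¼*(-2) = ½)
L(c) = (-2 + c)*(3 - 2*c) (L(c) = (c + 2*(-1))*(c + (-3 - 3*(-2 + c))) = (c - 2)*(c + (-3 + (6 - 3*c))) = (-2 + c)*(c + (3 - 3*c)) = (-2 + c)*(3 - 2*c))
W = -128 (W = (-6 - 2*(-6)² + 7*(-6)) - 1*8 = (-6 - 2*36 - 42) - 8 = (-6 - 72 - 42) - 8 = -120 - 8 = -128)
y(2, 5)*W = (½)*(-128) = -64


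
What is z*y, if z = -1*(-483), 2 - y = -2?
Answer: 1932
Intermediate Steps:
y = 4 (y = 2 - 1*(-2) = 2 + 2 = 4)
z = 483
z*y = 483*4 = 1932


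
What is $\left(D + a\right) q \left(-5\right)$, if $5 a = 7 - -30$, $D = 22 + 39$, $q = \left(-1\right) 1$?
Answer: $342$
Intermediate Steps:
$q = -1$
$D = 61$
$a = \frac{37}{5}$ ($a = \frac{7 - -30}{5} = \frac{7 + 30}{5} = \frac{1}{5} \cdot 37 = \frac{37}{5} \approx 7.4$)
$\left(D + a\right) q \left(-5\right) = \left(61 + \frac{37}{5}\right) \left(\left(-1\right) \left(-5\right)\right) = \frac{342}{5} \cdot 5 = 342$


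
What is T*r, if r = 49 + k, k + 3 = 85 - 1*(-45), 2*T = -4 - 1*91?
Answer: -8360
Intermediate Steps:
T = -95/2 (T = (-4 - 1*91)/2 = (-4 - 91)/2 = (½)*(-95) = -95/2 ≈ -47.500)
k = 127 (k = -3 + (85 - 1*(-45)) = -3 + (85 + 45) = -3 + 130 = 127)
r = 176 (r = 49 + 127 = 176)
T*r = -95/2*176 = -8360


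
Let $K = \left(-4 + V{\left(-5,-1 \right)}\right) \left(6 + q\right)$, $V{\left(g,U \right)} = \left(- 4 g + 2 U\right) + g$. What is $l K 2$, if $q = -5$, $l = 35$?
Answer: $630$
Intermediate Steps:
$V{\left(g,U \right)} = - 3 g + 2 U$
$K = 9$ ($K = \left(-4 + \left(\left(-3\right) \left(-5\right) + 2 \left(-1\right)\right)\right) \left(6 - 5\right) = \left(-4 + \left(15 - 2\right)\right) 1 = \left(-4 + 13\right) 1 = 9 \cdot 1 = 9$)
$l K 2 = 35 \cdot 9 \cdot 2 = 315 \cdot 2 = 630$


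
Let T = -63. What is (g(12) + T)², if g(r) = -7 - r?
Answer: 6724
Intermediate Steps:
(g(12) + T)² = ((-7 - 1*12) - 63)² = ((-7 - 12) - 63)² = (-19 - 63)² = (-82)² = 6724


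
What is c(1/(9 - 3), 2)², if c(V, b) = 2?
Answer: 4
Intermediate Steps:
c(1/(9 - 3), 2)² = 2² = 4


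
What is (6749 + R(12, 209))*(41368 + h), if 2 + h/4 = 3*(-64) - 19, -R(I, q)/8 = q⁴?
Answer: -618445596930924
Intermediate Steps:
R(I, q) = -8*q⁴
h = -852 (h = -8 + 4*(3*(-64) - 19) = -8 + 4*(-192 - 19) = -8 + 4*(-211) = -8 - 844 = -852)
(6749 + R(12, 209))*(41368 + h) = (6749 - 8*209⁴)*(41368 - 852) = (6749 - 8*1908029761)*40516 = (6749 - 15264238088)*40516 = -15264231339*40516 = -618445596930924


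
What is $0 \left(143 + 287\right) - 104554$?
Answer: $-104554$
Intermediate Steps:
$0 \left(143 + 287\right) - 104554 = 0 \cdot 430 - 104554 = 0 - 104554 = -104554$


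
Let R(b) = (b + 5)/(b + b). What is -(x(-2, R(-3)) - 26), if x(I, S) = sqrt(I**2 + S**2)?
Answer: 26 - sqrt(37)/3 ≈ 23.972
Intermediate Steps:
R(b) = (5 + b)/(2*b) (R(b) = (5 + b)/((2*b)) = (5 + b)*(1/(2*b)) = (5 + b)/(2*b))
-(x(-2, R(-3)) - 26) = -(sqrt((-2)**2 + ((1/2)*(5 - 3)/(-3))**2) - 26) = -(sqrt(4 + ((1/2)*(-1/3)*2)**2) - 26) = -(sqrt(4 + (-1/3)**2) - 26) = -(sqrt(4 + 1/9) - 26) = -(sqrt(37/9) - 26) = -(sqrt(37)/3 - 26) = -(-26 + sqrt(37)/3) = 26 - sqrt(37)/3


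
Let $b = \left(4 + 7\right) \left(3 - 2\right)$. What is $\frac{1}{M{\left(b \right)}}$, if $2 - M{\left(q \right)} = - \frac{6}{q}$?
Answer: $\frac{11}{28} \approx 0.39286$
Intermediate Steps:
$b = 11$ ($b = 11 \cdot 1 = 11$)
$M{\left(q \right)} = 2 + \frac{6}{q}$ ($M{\left(q \right)} = 2 - - \frac{6}{q} = 2 + \frac{6}{q}$)
$\frac{1}{M{\left(b \right)}} = \frac{1}{2 + \frac{6}{11}} = \frac{1}{\frac{28}{11}} = \frac{11}{28}$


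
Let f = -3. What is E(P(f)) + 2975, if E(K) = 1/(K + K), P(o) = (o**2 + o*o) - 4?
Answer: 83301/28 ≈ 2975.0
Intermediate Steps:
P(o) = -4 + 2*o**2 (P(o) = (o**2 + o**2) - 4 = 2*o**2 - 4 = -4 + 2*o**2)
E(K) = 1/(2*K)
E(P(f)) + 2975 = 1/(2*(-4 + 2*(-3)**2)) + 2975 = 1/(2*(-4 + 2*9)) + 2975 = 1/(2*(-4 + 18)) + 2975 = (1/2)/14 + 2975 = (1/2)*(1/14) + 2975 = 1/28 + 2975 = 83301/28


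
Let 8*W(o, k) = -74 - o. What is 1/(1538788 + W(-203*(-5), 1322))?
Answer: 8/12309215 ≈ 6.4992e-7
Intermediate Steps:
W(o, k) = -37/4 - o/8 (W(o, k) = (-74 - o)/8 = -37/4 - o/8)
1/(1538788 + W(-203*(-5), 1322)) = 1/(1538788 + (-37/4 - (-203)*(-5)/8)) = 1/(1538788 + (-37/4 - 1/8*1015)) = 1/(1538788 + (-37/4 - 1015/8)) = 1/(1538788 - 1089/8) = 1/(12309215/8) = 8/12309215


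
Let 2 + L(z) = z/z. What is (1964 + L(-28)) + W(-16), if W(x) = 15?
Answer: 1978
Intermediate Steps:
L(z) = -1 (L(z) = -2 + z/z = -2 + 1 = -1)
(1964 + L(-28)) + W(-16) = (1964 - 1) + 15 = 1963 + 15 = 1978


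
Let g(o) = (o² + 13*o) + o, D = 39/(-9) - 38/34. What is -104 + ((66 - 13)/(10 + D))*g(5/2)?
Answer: 349483/928 ≈ 376.60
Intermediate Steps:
D = -278/51 (D = 39*(-⅑) - 38*1/34 = -13/3 - 19/17 = -278/51 ≈ -5.4510)
g(o) = o² + 14*o
-104 + ((66 - 13)/(10 + D))*g(5/2) = -104 + ((66 - 13)/(10 - 278/51))*((5/2)*(14 + 5/2)) = -104 + (53/(232/51))*((5*(½))*(14 + 5*(½))) = -104 + (53*(51/232))*(5*(14 + 5/2)/2) = -104 + 2703*((5/2)*(33/2))/232 = -104 + (2703/232)*(165/4) = -104 + 445995/928 = 349483/928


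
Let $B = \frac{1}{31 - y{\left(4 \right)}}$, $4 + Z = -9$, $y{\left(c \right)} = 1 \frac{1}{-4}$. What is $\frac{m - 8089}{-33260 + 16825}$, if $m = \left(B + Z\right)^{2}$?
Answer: $\frac{123762984}{256796875} \approx 0.48195$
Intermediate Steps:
$y{\left(c \right)} = - \frac{1}{4}$ ($y{\left(c \right)} = 1 \left(- \frac{1}{4}\right) = - \frac{1}{4}$)
$Z = -13$ ($Z = -4 - 9 = -13$)
$B = \frac{4}{125}$ ($B = \frac{1}{31 - - \frac{1}{4}} = \frac{1}{31 + \frac{1}{4}} = \frac{1}{\frac{125}{4}} = \frac{4}{125} \approx 0.032$)
$m = \frac{2627641}{15625}$ ($m = \left(\frac{4}{125} - 13\right)^{2} = \left(- \frac{1621}{125}\right)^{2} = \frac{2627641}{15625} \approx 168.17$)
$\frac{m - 8089}{-33260 + 16825} = \frac{\frac{2627641}{15625} - 8089}{-33260 + 16825} = - \frac{123762984}{15625 \left(-16435\right)} = \left(- \frac{123762984}{15625}\right) \left(- \frac{1}{16435}\right) = \frac{123762984}{256796875}$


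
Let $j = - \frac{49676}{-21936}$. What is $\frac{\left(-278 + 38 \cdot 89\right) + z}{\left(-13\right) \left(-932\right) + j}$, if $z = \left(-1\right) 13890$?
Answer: $- \frac{59150424}{66456563} \approx -0.89006$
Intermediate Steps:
$z = -13890$
$j = \frac{12419}{5484}$ ($j = \left(-49676\right) \left(- \frac{1}{21936}\right) = \frac{12419}{5484} \approx 2.2646$)
$\frac{\left(-278 + 38 \cdot 89\right) + z}{\left(-13\right) \left(-932\right) + j} = \frac{\left(-278 + 38 \cdot 89\right) - 13890}{\left(-13\right) \left(-932\right) + \frac{12419}{5484}} = \frac{\left(-278 + 3382\right) - 13890}{12116 + \frac{12419}{5484}} = \frac{3104 - 13890}{\frac{66456563}{5484}} = \left(-10786\right) \frac{5484}{66456563} = - \frac{59150424}{66456563}$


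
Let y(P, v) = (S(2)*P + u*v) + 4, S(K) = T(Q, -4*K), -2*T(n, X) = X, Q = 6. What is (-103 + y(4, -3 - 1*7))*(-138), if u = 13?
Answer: 29394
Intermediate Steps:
T(n, X) = -X/2
S(K) = 2*K (S(K) = -(-2)*K = 2*K)
y(P, v) = 4 + 4*P + 13*v (y(P, v) = ((2*2)*P + 13*v) + 4 = (4*P + 13*v) + 4 = 4 + 4*P + 13*v)
(-103 + y(4, -3 - 1*7))*(-138) = (-103 + (4 + 4*4 + 13*(-3 - 1*7)))*(-138) = (-103 + (4 + 16 + 13*(-3 - 7)))*(-138) = (-103 + (4 + 16 + 13*(-10)))*(-138) = (-103 + (4 + 16 - 130))*(-138) = (-103 - 110)*(-138) = -213*(-138) = 29394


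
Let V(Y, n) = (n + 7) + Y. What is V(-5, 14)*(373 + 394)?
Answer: 12272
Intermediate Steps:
V(Y, n) = 7 + Y + n (V(Y, n) = (7 + n) + Y = 7 + Y + n)
V(-5, 14)*(373 + 394) = (7 - 5 + 14)*(373 + 394) = 16*767 = 12272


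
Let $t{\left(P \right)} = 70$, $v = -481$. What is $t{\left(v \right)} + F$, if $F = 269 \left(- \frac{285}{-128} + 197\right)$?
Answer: $\frac{6868729}{128} \approx 53662.0$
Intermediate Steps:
$F = \frac{6859769}{128}$ ($F = 269 \left(\left(-285\right) \left(- \frac{1}{128}\right) + 197\right) = 269 \left(\frac{285}{128} + 197\right) = 269 \cdot \frac{25501}{128} = \frac{6859769}{128} \approx 53592.0$)
$t{\left(v \right)} + F = 70 + \frac{6859769}{128} = \frac{6868729}{128}$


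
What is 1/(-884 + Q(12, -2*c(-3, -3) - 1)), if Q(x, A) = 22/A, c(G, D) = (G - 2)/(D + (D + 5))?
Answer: -1/886 ≈ -0.0011287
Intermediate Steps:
c(G, D) = (-2 + G)/(5 + 2*D) (c(G, D) = (-2 + G)/(D + (5 + D)) = (-2 + G)/(5 + 2*D))
1/(-884 + Q(12, -2*c(-3, -3) - 1)) = 1/(-884 + 22/(-2*(-2 - 3)/(5 + 2*(-3)) - 1)) = 1/(-884 + 22/(-2*(-5)/(5 - 6) - 1)) = 1/(-884 + 22/(-2*(-5)/(-1) - 1)) = 1/(-884 + 22/(-(-2)*(-5) - 1)) = 1/(-884 + 22/(-2*5 - 1)) = 1/(-884 + 22/(-10 - 1)) = 1/(-884 + 22/(-11)) = 1/(-884 + 22*(-1/11)) = 1/(-884 - 2) = 1/(-886) = -1/886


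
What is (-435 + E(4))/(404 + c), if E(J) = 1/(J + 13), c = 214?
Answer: -3697/5253 ≈ -0.70379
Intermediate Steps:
E(J) = 1/(13 + J)
(-435 + E(4))/(404 + c) = (-435 + 1/(13 + 4))/(404 + 214) = (-435 + 1/17)/618 = (-435 + 1/17)*(1/618) = -7394/17*1/618 = -3697/5253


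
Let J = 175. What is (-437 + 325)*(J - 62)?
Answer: -12656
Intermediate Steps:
(-437 + 325)*(J - 62) = (-437 + 325)*(175 - 62) = -112*113 = -12656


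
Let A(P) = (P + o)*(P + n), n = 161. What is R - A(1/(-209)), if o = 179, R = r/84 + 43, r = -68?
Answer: -26395503914/917301 ≈ -28775.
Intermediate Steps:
R = 886/21 (R = -68/84 + 43 = (1/84)*(-68) + 43 = -17/21 + 43 = 886/21 ≈ 42.190)
A(P) = (161 + P)*(179 + P) (A(P) = (P + 179)*(P + 161) = (179 + P)*(161 + P) = (161 + P)*(179 + P))
R - A(1/(-209)) = 886/21 - (28819 + (1/(-209))² + 340/(-209)) = 886/21 - (28819 + (-1/209)² + 340*(-1/209)) = 886/21 - (28819 + 1/43681 - 340/209) = 886/21 - 1*1258771680/43681 = 886/21 - 1258771680/43681 = -26395503914/917301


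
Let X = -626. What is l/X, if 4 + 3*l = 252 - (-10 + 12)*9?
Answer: -115/939 ≈ -0.12247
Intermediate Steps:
l = 230/3 (l = -4/3 + (252 - (-10 + 12)*9)/3 = -4/3 + (252 - 2*9)/3 = -4/3 + (252 - 1*18)/3 = -4/3 + (252 - 18)/3 = -4/3 + (⅓)*234 = -4/3 + 78 = 230/3 ≈ 76.667)
l/X = (230/3)/(-626) = (230/3)*(-1/626) = -115/939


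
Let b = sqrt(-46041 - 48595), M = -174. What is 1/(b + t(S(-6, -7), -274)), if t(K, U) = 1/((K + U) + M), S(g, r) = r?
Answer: -455/19592017901 - 414050*I*sqrt(23659)/19592017901 ≈ -2.3224e-8 - 0.0032507*I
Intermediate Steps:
t(K, U) = 1/(-174 + K + U) (t(K, U) = 1/((K + U) - 174) = 1/(-174 + K + U))
b = 2*I*sqrt(23659) (b = sqrt(-94636) = 2*I*sqrt(23659) ≈ 307.63*I)
1/(b + t(S(-6, -7), -274)) = 1/(2*I*sqrt(23659) + 1/(-174 - 7 - 274)) = 1/(2*I*sqrt(23659) + 1/(-455)) = 1/(2*I*sqrt(23659) - 1/455) = 1/(-1/455 + 2*I*sqrt(23659))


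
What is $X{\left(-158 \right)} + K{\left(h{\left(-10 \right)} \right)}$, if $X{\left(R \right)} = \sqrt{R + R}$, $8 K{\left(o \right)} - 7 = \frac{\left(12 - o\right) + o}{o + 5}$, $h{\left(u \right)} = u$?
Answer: $\frac{23}{40} + 2 i \sqrt{79} \approx 0.575 + 17.776 i$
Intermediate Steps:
$K{\left(o \right)} = \frac{7}{8} + \frac{3}{2 \left(5 + o\right)}$ ($K{\left(o \right)} = \frac{7}{8} + \frac{\left(\left(12 - o\right) + o\right) \frac{1}{o + 5}}{8} = \frac{7}{8} + \frac{12 \frac{1}{5 + o}}{8} = \frac{7}{8} + \frac{3}{2 \left(5 + o\right)}$)
$X{\left(R \right)} = \sqrt{2} \sqrt{R}$ ($X{\left(R \right)} = \sqrt{2 R} = \sqrt{2} \sqrt{R}$)
$X{\left(-158 \right)} + K{\left(h{\left(-10 \right)} \right)} = \sqrt{2} \sqrt{-158} + \frac{47 + 7 \left(-10\right)}{8 \left(5 - 10\right)} = \sqrt{2} i \sqrt{158} + \frac{47 - 70}{8 \left(-5\right)} = 2 i \sqrt{79} + \frac{1}{8} \left(- \frac{1}{5}\right) \left(-23\right) = 2 i \sqrt{79} + \frac{23}{40} = \frac{23}{40} + 2 i \sqrt{79}$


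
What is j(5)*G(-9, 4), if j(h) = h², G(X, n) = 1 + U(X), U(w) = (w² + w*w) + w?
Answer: 3850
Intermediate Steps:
U(w) = w + 2*w² (U(w) = (w² + w²) + w = 2*w² + w = w + 2*w²)
G(X, n) = 1 + X*(1 + 2*X)
j(5)*G(-9, 4) = 5²*(1 - 9*(1 + 2*(-9))) = 25*(1 - 9*(1 - 18)) = 25*(1 - 9*(-17)) = 25*(1 + 153) = 25*154 = 3850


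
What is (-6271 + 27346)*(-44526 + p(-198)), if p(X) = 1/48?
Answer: -15014160175/16 ≈ -9.3839e+8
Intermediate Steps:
p(X) = 1/48
(-6271 + 27346)*(-44526 + p(-198)) = (-6271 + 27346)*(-44526 + 1/48) = 21075*(-2137247/48) = -15014160175/16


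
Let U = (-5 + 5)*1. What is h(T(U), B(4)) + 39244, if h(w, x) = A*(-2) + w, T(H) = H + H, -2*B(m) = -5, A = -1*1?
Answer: 39246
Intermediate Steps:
A = -1
U = 0 (U = 0*1 = 0)
B(m) = 5/2 (B(m) = -½*(-5) = 5/2)
T(H) = 2*H
h(w, x) = 2 + w (h(w, x) = -1*(-2) + w = 2 + w)
h(T(U), B(4)) + 39244 = (2 + 2*0) + 39244 = (2 + 0) + 39244 = 2 + 39244 = 39246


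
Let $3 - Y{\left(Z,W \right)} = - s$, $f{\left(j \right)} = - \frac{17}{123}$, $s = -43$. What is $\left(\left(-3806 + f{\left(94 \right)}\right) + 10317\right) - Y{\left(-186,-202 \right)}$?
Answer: $\frac{805756}{123} \approx 6550.9$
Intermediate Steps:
$f{\left(j \right)} = - \frac{17}{123}$ ($f{\left(j \right)} = \left(-17\right) \frac{1}{123} = - \frac{17}{123}$)
$Y{\left(Z,W \right)} = -40$ ($Y{\left(Z,W \right)} = 3 - \left(-1\right) \left(-43\right) = 3 - 43 = -40$)
$\left(\left(-3806 + f{\left(94 \right)}\right) + 10317\right) - Y{\left(-186,-202 \right)} = \left(\left(-3806 - \frac{17}{123}\right) + 10317\right) - -40 = \left(- \frac{468155}{123} + 10317\right) + 40 = \frac{800836}{123} + 40 = \frac{805756}{123}$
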